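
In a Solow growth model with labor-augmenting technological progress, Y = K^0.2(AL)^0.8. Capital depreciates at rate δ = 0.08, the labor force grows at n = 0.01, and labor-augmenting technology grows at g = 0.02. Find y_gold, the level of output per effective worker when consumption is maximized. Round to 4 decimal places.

y_gold ≈ 1.1612

n + g + δ = 0.01 + 0.02 + 0.08 = 0.11.
Setting f'(k) = n+g+δ gives 0.2·k^(0.2−1) = 0.11, hence k_gold = (0.2/0.11)^(1/0.8) ≈ 2.1113.
Output: y_gold = k_gold^0.2 = 2.1113^0.2 ≈ 1.1612.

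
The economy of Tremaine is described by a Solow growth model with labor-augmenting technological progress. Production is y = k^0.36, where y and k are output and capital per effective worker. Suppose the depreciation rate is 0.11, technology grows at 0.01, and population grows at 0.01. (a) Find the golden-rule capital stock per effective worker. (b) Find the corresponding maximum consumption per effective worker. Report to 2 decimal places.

(a) k_gold ≈ 4.91; (b) c_gold ≈ 1.14

n + g + δ = 0.01 + 0.01 + 0.11 = 0.13.
At the golden rule the marginal product of capital equals n+g+δ: 0.36·k^(0.36−1) = 0.13. Solving, k_gold = (0.36/0.13)^(1/0.64) ≈ 4.9112.
y_gold = 4.9112^0.36 ≈ 1.7735; c_gold = y_gold − 0.13·k_gold ≈ 1.1350.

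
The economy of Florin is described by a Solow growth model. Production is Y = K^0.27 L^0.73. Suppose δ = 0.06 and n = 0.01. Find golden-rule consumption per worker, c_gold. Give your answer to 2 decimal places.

n + δ = 0.01 + 0.06 = 0.07.
Golden rule sets MPK = n+δ: 0.27·k^(0.27−1) = 0.07, so k_gold = (0.27/0.07)^(1/0.73) ≈ 6.3548.
y_gold = 6.3548^0.27 ≈ 1.6475.
c_gold = y_gold − (n+δ)·k_gold = 1.6475 − 0.07·6.3548 ≈ 1.2027.

c_gold ≈ 1.20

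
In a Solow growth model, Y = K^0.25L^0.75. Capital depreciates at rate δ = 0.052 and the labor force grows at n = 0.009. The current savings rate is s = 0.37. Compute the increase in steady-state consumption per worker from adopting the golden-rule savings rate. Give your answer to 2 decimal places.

Break-even investment rate: n + δ = 0.009 + 0.052 = 0.061.
Current steady state (s = 0.37): k* = (0.37/0.061)^(1/0.75) ≈ 11.0619, y* = 11.0619^0.25 ≈ 1.8237, c* = (1−0.37)·1.8237 ≈ 1.1489.
Setting f'(k) = n+δ gives 0.25·k^(0.25−1) = 0.061, hence k_gold = (0.25/0.061)^(1/0.75) ≈ 6.5586.
y_gold = 6.5586^0.25 ≈ 1.6003, c_gold = y_gold − 0.061·k_gold ≈ 1.2002.
Gain: Δc = 1.2002 − 1.1489 ≈ 0.0513.

Δc ≈ 0.05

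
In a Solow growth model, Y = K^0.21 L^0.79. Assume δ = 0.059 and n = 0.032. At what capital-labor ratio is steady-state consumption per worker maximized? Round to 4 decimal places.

k_gold ≈ 2.8822

The effective depreciation rate is n + δ = 0.032 + 0.059 = 0.091.
Maximizing c = f(k) − (n+δ)·k gives f'(k) = n+δ, i.e. 0.21·k^(0.21−1) = 0.091, so k_gold = (0.21/0.091)^(1/0.79) ≈ 2.8822.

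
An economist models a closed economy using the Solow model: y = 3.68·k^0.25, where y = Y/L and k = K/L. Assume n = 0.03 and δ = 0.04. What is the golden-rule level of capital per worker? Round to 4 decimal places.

k_gold ≈ 31.0160

Capital per worker breaks even when investment replaces (n + δ)·k; here n + δ = 0.07.
Maximizing c = f(k) − (n+δ)·k gives f'(k) = n+δ, i.e. 0.25·3.68·k^(0.25−1) = 0.07, so k_gold = (0.25·3.68/0.07)^(1/0.75) ≈ 31.0160.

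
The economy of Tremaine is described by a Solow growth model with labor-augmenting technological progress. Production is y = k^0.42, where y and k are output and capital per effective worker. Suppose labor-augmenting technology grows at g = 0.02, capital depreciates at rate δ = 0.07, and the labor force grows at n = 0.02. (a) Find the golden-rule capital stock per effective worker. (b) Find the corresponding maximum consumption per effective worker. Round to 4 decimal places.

The effective depreciation rate is n + g + δ = 0.02 + 0.02 + 0.07 = 0.11.
Golden rule sets MPK = n+g+δ: 0.42·k^(0.42−1) = 0.11, so k_gold = (0.42/0.11)^(1/0.58) ≈ 10.0740.
y_gold = 10.0740^0.42 ≈ 2.6384; c_gold = y_gold − 0.11·k_gold ≈ 1.5303.

(a) k_gold ≈ 10.0740; (b) c_gold ≈ 1.5303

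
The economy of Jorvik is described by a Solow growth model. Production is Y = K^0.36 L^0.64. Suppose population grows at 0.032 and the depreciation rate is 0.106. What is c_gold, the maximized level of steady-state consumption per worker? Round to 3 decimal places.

c_gold ≈ 1.098

The effective depreciation rate is n + δ = 0.032 + 0.106 = 0.138.
Golden rule sets MPK = n+δ: 0.36·k^(0.36−1) = 0.138, so k_gold = (0.36/0.138)^(1/0.64) ≈ 4.4736.
y_gold = 4.4736^0.36 ≈ 1.7149.
c_gold = y_gold − (n+δ)·k_gold = 1.7149 − 0.138·4.4736 ≈ 1.0975.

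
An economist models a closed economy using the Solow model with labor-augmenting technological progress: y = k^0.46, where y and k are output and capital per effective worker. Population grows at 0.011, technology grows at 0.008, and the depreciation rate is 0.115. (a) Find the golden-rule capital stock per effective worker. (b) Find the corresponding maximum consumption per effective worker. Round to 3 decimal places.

(a) k_gold ≈ 9.816; (b) c_gold ≈ 1.544

The effective depreciation rate is n + g + δ = 0.011 + 0.008 + 0.115 = 0.134.
Maximizing c = f(k) − (n+g+δ)·k gives f'(k) = n+g+δ, i.e. 0.46·k^(0.46−1) = 0.134, so k_gold = (0.46/0.134)^(1/0.54) ≈ 9.8164.
y_gold = 9.8164^0.46 ≈ 2.8595; c_gold = y_gold − 0.134·k_gold ≈ 1.5442.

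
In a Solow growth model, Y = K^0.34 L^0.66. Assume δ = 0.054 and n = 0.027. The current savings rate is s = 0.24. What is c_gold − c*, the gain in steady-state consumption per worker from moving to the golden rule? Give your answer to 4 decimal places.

Capital per worker breaks even when investment replaces (n + δ)·k; here n + δ = 0.081.
Current steady state (s = 0.24): k* = (0.24/0.081)^(1/0.66) ≈ 5.1849, y* = 5.1849^0.34 ≈ 1.7499, c* = (1−0.24)·1.7499 ≈ 1.3299.
At the golden rule the marginal product of capital equals n+δ: 0.34·k^(0.34−1) = 0.081. Solving, k_gold = (0.34/0.081)^(1/0.66) ≈ 8.7888.
y_gold = 8.7888^0.34 ≈ 2.0938, c_gold = y_gold − 0.081·k_gold ≈ 1.3819.
Gain: Δc = 1.3819 − 1.3299 ≈ 0.0520.

Δc ≈ 0.0520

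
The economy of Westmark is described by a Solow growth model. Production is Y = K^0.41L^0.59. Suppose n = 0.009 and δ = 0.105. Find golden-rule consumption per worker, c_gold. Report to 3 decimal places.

c_gold ≈ 1.436

The effective depreciation rate is n + δ = 0.009 + 0.105 = 0.114.
Golden rule sets MPK = n+δ: 0.41·k^(0.41−1) = 0.114, so k_gold = (0.41/0.114)^(1/0.59) ≈ 8.7532.
y_gold = 8.7532^0.41 ≈ 2.4338.
c_gold = y_gold − (n+δ)·k_gold = 2.4338 − 0.114·8.7532 ≈ 1.4360.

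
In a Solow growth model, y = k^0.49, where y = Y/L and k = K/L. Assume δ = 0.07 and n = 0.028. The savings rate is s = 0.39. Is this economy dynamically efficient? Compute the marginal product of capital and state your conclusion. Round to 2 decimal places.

dynamically efficient; MPK ≈ 0.12

Capital per worker breaks even when investment replaces (n + δ)·k; here n + δ = 0.098.
Steady-state k*: s·k^0.49 = 0.098·k gives k* = (0.39/0.098)^(1/0.51) ≈ 15.0022.
MPK = 0.49·15.0022^(-0.51) ≈ 0.1231.
MPK > n+δ = 0.098, so the economy is dynamically efficient (under-saving).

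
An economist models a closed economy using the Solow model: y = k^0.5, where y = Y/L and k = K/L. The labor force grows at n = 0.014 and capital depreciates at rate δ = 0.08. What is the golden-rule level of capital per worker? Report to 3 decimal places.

k_gold ≈ 28.293

Break-even investment rate: n + δ = 0.014 + 0.08 = 0.094.
Setting f'(k) = n+δ gives 0.5·k^(0.5−1) = 0.094, hence k_gold = (0.5/0.094)^(1/0.5) ≈ 28.2933.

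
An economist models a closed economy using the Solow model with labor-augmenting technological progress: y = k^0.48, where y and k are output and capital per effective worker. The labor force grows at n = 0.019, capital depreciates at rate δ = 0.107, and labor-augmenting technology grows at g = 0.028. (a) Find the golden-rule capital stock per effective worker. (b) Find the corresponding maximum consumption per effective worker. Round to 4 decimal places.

(a) k_gold ≈ 8.9015; (b) c_gold ≈ 1.4851

n + g + δ = 0.019 + 0.028 + 0.107 = 0.154.
Setting f'(k) = n+g+δ gives 0.48·k^(0.48−1) = 0.154, hence k_gold = (0.48/0.154)^(1/0.52) ≈ 8.9015.
y_gold = 8.9015^0.48 ≈ 2.8559; c_gold = y_gold − 0.154·k_gold ≈ 1.4851.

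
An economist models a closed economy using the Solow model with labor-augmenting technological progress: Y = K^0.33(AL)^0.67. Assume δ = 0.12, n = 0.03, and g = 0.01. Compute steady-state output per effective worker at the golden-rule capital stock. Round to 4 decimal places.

n + g + δ = 0.03 + 0.01 + 0.12 = 0.16.
Setting f'(k) = n+g+δ gives 0.33·k^(0.33−1) = 0.16, hence k_gold = (0.33/0.16)^(1/0.67) ≈ 2.9461.
Output: y_gold = k_gold^0.33 = 2.9461^0.33 ≈ 1.4284.

y_gold ≈ 1.4284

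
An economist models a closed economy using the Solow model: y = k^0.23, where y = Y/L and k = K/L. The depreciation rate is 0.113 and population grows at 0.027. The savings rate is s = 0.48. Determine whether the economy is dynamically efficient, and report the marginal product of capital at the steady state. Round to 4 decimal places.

Capital per worker breaks even when investment replaces (n + δ)·k; here n + δ = 0.14.
Steady-state k*: s·k^0.23 = 0.14·k gives k* = (0.48/0.14)^(1/0.77) ≈ 4.9540.
MPK = 0.23·4.9540^(-0.77) ≈ 0.0671.
MPK < n+δ = 0.14, so the economy is dynamically inefficient (over-saving).

dynamically inefficient; MPK ≈ 0.0671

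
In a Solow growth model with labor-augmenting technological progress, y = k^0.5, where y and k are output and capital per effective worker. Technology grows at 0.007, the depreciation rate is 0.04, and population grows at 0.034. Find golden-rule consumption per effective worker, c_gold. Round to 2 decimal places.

Break-even investment rate: n + g + δ = 0.034 + 0.007 + 0.04 = 0.081.
Golden rule sets MPK = n+g+δ: 0.5·k^(0.5−1) = 0.081, so k_gold = (0.5/0.081)^(1/0.5) ≈ 38.1039.
y_gold = 38.1039^0.5 ≈ 6.1728.
c_gold = y_gold − (n+g+δ)·k_gold = 6.1728 − 0.081·38.1039 ≈ 3.0864.

c_gold ≈ 3.09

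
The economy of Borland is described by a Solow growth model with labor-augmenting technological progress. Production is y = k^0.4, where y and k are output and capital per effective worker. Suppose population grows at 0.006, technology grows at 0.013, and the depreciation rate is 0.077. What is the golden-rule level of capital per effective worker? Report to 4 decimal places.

The effective depreciation rate is n + g + δ = 0.006 + 0.013 + 0.077 = 0.096.
Setting f'(k) = n+g+δ gives 0.4·k^(0.4−1) = 0.096, hence k_gold = (0.4/0.096)^(1/0.6) ≈ 10.7890.

k_gold ≈ 10.7890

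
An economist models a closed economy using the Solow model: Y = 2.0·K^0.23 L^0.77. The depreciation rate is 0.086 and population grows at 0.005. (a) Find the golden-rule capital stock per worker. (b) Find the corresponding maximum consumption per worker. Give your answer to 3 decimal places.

(a) k_gold ≈ 8.202; (b) c_gold ≈ 2.499

Capital per worker breaks even when investment replaces (n + δ)·k; here n + δ = 0.091.
Golden rule sets MPK = n+δ: 0.23·2.0·k^(0.23−1) = 0.091, so k_gold = (0.23·2.0/0.091)^(1/0.77) ≈ 8.2020.
y_gold = 2.0·8.2020^0.23 ≈ 3.2451; c_gold = y_gold − 0.091·k_gold ≈ 2.4987.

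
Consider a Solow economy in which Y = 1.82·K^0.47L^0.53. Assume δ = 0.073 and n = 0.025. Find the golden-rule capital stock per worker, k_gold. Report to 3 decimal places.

n + δ = 0.025 + 0.073 = 0.098.
At the golden rule the marginal product of capital equals n+δ: 0.47·1.82·k^(0.47−1) = 0.098. Solving, k_gold = (0.47·1.82/0.098)^(1/0.53) ≈ 59.6162.

k_gold ≈ 59.616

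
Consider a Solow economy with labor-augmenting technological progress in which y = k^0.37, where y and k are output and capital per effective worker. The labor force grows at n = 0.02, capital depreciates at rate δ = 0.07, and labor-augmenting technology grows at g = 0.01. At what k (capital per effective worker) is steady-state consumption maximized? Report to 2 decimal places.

k_gold ≈ 7.98

Break-even investment rate: n + g + δ = 0.02 + 0.01 + 0.07 = 0.1.
Setting f'(k) = n+g+δ gives 0.37·k^(0.37−1) = 0.1, hence k_gold = (0.37/0.1)^(1/0.63) ≈ 7.9782.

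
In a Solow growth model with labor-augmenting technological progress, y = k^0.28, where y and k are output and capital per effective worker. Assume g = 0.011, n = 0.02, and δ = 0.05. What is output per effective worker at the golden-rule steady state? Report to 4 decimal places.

The effective depreciation rate is n + g + δ = 0.02 + 0.011 + 0.05 = 0.081.
Maximizing c = f(k) − (n+g+δ)·k gives f'(k) = n+g+δ, i.e. 0.28·k^(0.28−1) = 0.081, so k_gold = (0.28/0.081)^(1/0.72) ≈ 5.5996.
Output: y_gold = k_gold^0.28 = 5.5996^0.28 ≈ 1.6199.

y_gold ≈ 1.6199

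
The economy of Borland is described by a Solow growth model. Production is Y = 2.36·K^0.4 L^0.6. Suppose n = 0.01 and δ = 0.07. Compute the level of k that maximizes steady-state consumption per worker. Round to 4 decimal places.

k_gold ≈ 61.1604

The effective depreciation rate is n + δ = 0.01 + 0.07 = 0.08.
Maximizing c = f(k) − (n+δ)·k gives f'(k) = n+δ, i.e. 0.4·2.36·k^(0.4−1) = 0.08, so k_gold = (0.4·2.36/0.08)^(1/0.6) ≈ 61.1604.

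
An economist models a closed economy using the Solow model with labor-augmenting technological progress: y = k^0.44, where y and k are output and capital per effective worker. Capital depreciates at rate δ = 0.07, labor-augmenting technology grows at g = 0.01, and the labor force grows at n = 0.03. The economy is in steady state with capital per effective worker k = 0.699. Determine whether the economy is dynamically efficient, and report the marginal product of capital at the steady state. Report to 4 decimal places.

dynamically efficient; MPK ≈ 0.5377

Break-even investment rate: n + g + δ = 0.03 + 0.01 + 0.07 = 0.11.
MPK = 0.44·k^(0.44−1) = 0.44·0.699^(-0.56) ≈ 0.5377.
MPK > 0.11, so the economy is dynamically efficient (under-saving).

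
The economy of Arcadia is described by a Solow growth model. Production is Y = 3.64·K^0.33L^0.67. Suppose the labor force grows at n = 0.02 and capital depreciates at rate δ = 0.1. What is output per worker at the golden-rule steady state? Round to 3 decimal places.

Break-even investment rate: n + δ = 0.02 + 0.1 = 0.12.
Maximizing c = f(k) − (n+δ)·k gives f'(k) = n+δ, i.e. 0.33·3.64·k^(0.33−1) = 0.12, so k_gold = (0.33·3.64/0.12)^(1/0.67) ≈ 31.1304.
Output: y_gold = 3.64·k_gold^0.33 = 3.64·31.1304^0.33 ≈ 11.3202.

y_gold ≈ 11.320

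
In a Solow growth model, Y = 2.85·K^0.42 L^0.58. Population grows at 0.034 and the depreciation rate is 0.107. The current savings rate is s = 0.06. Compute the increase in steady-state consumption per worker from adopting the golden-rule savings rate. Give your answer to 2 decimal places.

n + δ = 0.034 + 0.107 = 0.141.
Current steady state (s = 0.06): k* = (0.06·2.85/0.141)^(1/0.58) ≈ 1.3946, y* = 2.85·1.3946^0.42 ≈ 3.2773, c* = (1−0.06)·3.2773 ≈ 3.0806.
Golden rule sets MPK = n+δ: 0.42·2.85·k^(0.42−1) = 0.141, so k_gold = (0.42·2.85/0.141)^(1/0.58) ≈ 39.9493.
y_gold = 2.85·39.9493^0.42 ≈ 13.4115, c_gold = y_gold − 0.141·k_gold ≈ 7.7787.
Gain: Δc = 7.7787 − 3.0806 ≈ 4.6981.

Δc ≈ 4.70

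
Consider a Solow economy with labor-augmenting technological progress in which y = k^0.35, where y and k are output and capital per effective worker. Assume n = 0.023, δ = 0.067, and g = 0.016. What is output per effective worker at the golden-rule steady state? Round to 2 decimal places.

n + g + δ = 0.023 + 0.016 + 0.067 = 0.106.
Setting f'(k) = n+g+δ gives 0.35·k^(0.35−1) = 0.106, hence k_gold = (0.35/0.106)^(1/0.65) ≈ 6.2820.
Output: y_gold = k_gold^0.35 = 6.2820^0.35 ≈ 1.9025.

y_gold ≈ 1.90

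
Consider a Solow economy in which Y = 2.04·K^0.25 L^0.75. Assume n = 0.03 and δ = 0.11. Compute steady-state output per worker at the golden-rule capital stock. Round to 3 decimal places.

n + δ = 0.03 + 0.11 = 0.14.
Maximizing c = f(k) − (n+δ)·k gives f'(k) = n+δ, i.e. 0.25·2.04·k^(0.25−1) = 0.14, so k_gold = (0.25·2.04/0.14)^(1/0.75) ≈ 5.6052.
Output: y_gold = 2.04·k_gold^0.25 = 2.04·5.6052^0.25 ≈ 3.1389.

y_gold ≈ 3.139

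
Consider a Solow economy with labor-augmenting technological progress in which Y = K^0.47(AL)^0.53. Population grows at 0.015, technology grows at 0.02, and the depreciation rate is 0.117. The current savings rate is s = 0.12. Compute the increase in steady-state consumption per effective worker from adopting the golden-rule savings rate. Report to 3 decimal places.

Δc ≈ 0.729

The effective depreciation rate is n + g + δ = 0.015 + 0.02 + 0.117 = 0.152.
Current steady state (s = 0.12): k* = (0.12/0.152)^(1/0.53) ≈ 0.6402, y* = 0.6402^0.47 ≈ 0.8109, c* = (1−0.12)·0.8109 ≈ 0.7136.
Setting f'(k) = n+g+δ gives 0.47·k^(0.47−1) = 0.152, hence k_gold = (0.47/0.152)^(1/0.53) ≈ 8.4141.
y_gold = 8.4141^0.47 ≈ 2.7212, c_gold = y_gold − 0.152·k_gold ≈ 1.4422.
Gain: Δc = 1.4422 − 0.7136 ≈ 0.7286.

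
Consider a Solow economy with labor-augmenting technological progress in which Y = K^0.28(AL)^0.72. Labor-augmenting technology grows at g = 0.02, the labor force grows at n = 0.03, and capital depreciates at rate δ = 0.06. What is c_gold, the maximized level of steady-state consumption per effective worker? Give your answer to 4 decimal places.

c_gold ≈ 1.0355

Break-even investment rate: n + g + δ = 0.03 + 0.02 + 0.06 = 0.11.
At the golden rule the marginal product of capital equals n+g+δ: 0.28·k^(0.28−1) = 0.11. Solving, k_gold = (0.28/0.11)^(1/0.72) ≈ 3.6607.
y_gold = 3.6607^0.28 ≈ 1.4381.
c_gold = y_gold − (n+g+δ)·k_gold = 1.4381 − 0.11·3.6607 ≈ 1.0355.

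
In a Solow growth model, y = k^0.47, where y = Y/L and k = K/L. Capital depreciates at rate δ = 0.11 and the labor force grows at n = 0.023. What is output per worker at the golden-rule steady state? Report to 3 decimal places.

y_gold ≈ 3.063

n + δ = 0.023 + 0.11 = 0.133.
Maximizing c = f(k) − (n+δ)·k gives f'(k) = n+δ, i.e. 0.47·k^(0.47−1) = 0.133, so k_gold = (0.47/0.133)^(1/0.53) ≈ 10.8250.
Output: y_gold = k_gold^0.47 = 10.8250^0.47 ≈ 3.0632.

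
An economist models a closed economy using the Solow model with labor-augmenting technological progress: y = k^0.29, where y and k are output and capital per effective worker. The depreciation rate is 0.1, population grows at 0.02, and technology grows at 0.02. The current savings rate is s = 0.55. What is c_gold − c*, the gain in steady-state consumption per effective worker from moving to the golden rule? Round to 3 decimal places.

Capital per effective worker breaks even when investment replaces (n + g + δ)·k; here n + g + δ = 0.14.
Current steady state (s = 0.55): k* = (0.55/0.14)^(1/0.71) ≈ 6.8699, y* = 6.8699^0.29 ≈ 1.7487, c* = (1−0.55)·1.7487 ≈ 0.7869.
At the golden rule the marginal product of capital equals n+g+δ: 0.29·k^(0.29−1) = 0.14. Solving, k_gold = (0.29/0.14)^(1/0.71) ≈ 2.7890.
y_gold = 2.7890^0.29 ≈ 1.3464, c_gold = y_gold − 0.14·k_gold ≈ 0.9560.
Gain: Δc = 0.9560 − 0.7869 ≈ 0.1690.

Δc ≈ 0.169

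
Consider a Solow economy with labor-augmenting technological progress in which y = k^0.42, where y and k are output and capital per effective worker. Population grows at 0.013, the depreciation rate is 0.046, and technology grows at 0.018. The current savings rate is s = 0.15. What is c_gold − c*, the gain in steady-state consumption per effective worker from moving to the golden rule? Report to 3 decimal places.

Δc ≈ 0.604

Break-even investment rate: n + g + δ = 0.013 + 0.018 + 0.046 = 0.077.
Current steady state (s = 0.15): k* = (0.15/0.077)^(1/0.58) ≈ 3.1573, y* = 3.1573^0.42 ≈ 1.6207, c* = (1−0.15)·1.6207 ≈ 1.3776.
Setting f'(k) = n+g+δ gives 0.42·k^(0.42−1) = 0.077, hence k_gold = (0.42/0.077)^(1/0.58) ≈ 18.6326.
y_gold = 18.6326^0.42 ≈ 3.4160, c_gold = y_gold − 0.077·k_gold ≈ 1.9813.
Gain: Δc = 1.9813 − 1.3776 ≈ 0.6036.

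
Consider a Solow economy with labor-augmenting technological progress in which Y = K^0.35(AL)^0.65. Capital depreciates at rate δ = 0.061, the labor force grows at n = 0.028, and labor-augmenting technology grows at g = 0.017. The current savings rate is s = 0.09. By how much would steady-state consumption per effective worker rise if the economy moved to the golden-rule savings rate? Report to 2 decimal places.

Δc ≈ 0.40

Break-even investment rate: n + g + δ = 0.028 + 0.017 + 0.061 = 0.106.
Current steady state (s = 0.09): k* = (0.09/0.106)^(1/0.65) ≈ 0.7774, y* = 0.7774^0.35 ≈ 0.9157, c* = (1−0.09)·0.9157 ≈ 0.8333.
Golden rule sets MPK = n+g+δ: 0.35·k^(0.35−1) = 0.106, so k_gold = (0.35/0.106)^(1/0.65) ≈ 6.2820.
y_gold = 6.2820^0.35 ≈ 1.9025, c_gold = y_gold − 0.106·k_gold ≈ 1.2367.
Gain: Δc = 1.2367 − 0.8333 ≈ 0.4034.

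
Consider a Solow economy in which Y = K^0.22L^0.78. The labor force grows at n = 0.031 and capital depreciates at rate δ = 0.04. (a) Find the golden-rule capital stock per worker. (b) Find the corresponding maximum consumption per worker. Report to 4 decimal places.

Break-even investment rate: n + δ = 0.031 + 0.04 = 0.071.
Maximizing c = f(k) − (n+δ)·k gives f'(k) = n+δ, i.e. 0.22·k^(0.22−1) = 0.071, so k_gold = (0.22/0.071)^(1/0.78) ≈ 4.2628.
y_gold = 4.2628^0.22 ≈ 1.3757; c_gold = y_gold − 0.071·k_gold ≈ 1.0731.

(a) k_gold ≈ 4.2628; (b) c_gold ≈ 1.0731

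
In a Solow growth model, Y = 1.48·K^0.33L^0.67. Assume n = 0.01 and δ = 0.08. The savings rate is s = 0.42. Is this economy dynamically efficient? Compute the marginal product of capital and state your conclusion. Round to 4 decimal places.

Break-even investment rate: n + δ = 0.01 + 0.08 = 0.09.
Steady-state k*: s·A·k^0.33 = 0.09·k gives k* = (0.42·1.48/0.09)^(1/0.67) ≈ 17.8912.
MPK = 0.33·1.48·17.8912^(-0.67) ≈ 0.0707.
MPK < n+δ = 0.09, so the economy is dynamically inefficient (over-saving).

dynamically inefficient; MPK ≈ 0.0707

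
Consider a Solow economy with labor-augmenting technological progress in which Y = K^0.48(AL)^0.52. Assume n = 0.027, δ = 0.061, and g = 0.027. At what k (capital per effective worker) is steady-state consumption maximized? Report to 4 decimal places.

Break-even investment rate: n + g + δ = 0.027 + 0.027 + 0.061 = 0.115.
Setting f'(k) = n+g+δ gives 0.48·k^(0.48−1) = 0.115, hence k_gold = (0.48/0.115)^(1/0.52) ≈ 15.6082.

k_gold ≈ 15.6082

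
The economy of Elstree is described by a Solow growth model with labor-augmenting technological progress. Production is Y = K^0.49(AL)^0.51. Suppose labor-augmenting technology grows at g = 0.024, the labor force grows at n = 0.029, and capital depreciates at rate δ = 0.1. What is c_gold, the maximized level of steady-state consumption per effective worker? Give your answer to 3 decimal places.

n + g + δ = 0.029 + 0.024 + 0.1 = 0.153.
At the golden rule the marginal product of capital equals n+g+δ: 0.49·k^(0.49−1) = 0.153. Solving, k_gold = (0.49/0.153)^(1/0.51) ≈ 9.7991.
y_gold = 9.7991^0.49 ≈ 3.0597.
c_gold = y_gold − (n+g+δ)·k_gold = 3.0597 − 0.153·9.7991 ≈ 1.5605.

c_gold ≈ 1.560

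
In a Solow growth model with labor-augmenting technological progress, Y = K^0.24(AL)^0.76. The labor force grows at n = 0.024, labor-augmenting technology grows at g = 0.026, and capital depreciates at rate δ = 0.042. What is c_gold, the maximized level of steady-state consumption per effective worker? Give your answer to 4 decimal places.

n + g + δ = 0.024 + 0.026 + 0.042 = 0.092.
Maximizing c = f(k) − (n+g+δ)·k gives f'(k) = n+g+δ, i.e. 0.24·k^(0.24−1) = 0.092, so k_gold = (0.24/0.092)^(1/0.76) ≈ 3.5312.
y_gold = 3.5312^0.24 ≈ 1.3536.
c_gold = y_gold − (n+g+δ)·k_gold = 1.3536 − 0.092·3.5312 ≈ 1.0288.

c_gold ≈ 1.0288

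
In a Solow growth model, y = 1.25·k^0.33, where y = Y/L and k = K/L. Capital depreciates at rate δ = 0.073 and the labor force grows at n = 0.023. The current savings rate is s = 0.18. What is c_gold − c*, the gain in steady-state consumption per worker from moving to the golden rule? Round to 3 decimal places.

Δc ≈ 0.158

n + δ = 0.023 + 0.073 = 0.096.
Current steady state (s = 0.18): k* = (0.18·1.25/0.096)^(1/0.67) ≈ 3.5654, y* = 1.25·3.5654^0.33 ≈ 1.9015, c* = (1−0.18)·1.9015 ≈ 1.5593.
At the golden rule the marginal product of capital equals n+δ: 0.33·1.25·k^(0.33−1) = 0.096. Solving, k_gold = (0.33·1.25/0.096)^(1/0.67) ≈ 8.8106.
y_gold = 1.25·8.8106^0.33 ≈ 2.5631, c_gold = y_gold − 0.096·k_gold ≈ 1.7173.
Gain: Δc = 1.7173 − 1.5593 ≈ 0.1580.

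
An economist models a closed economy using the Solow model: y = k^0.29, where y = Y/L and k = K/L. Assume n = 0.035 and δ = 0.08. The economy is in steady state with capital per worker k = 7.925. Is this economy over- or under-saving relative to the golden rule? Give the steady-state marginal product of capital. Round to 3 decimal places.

Capital per worker breaks even when investment replaces (n + δ)·k; here n + δ = 0.115.
MPK = 0.29·k^(0.29−1) = 0.29·7.925^(-0.71) ≈ 0.0667.
MPK < 0.115, so the economy is dynamically inefficient (over-saving).

over-saving; MPK ≈ 0.067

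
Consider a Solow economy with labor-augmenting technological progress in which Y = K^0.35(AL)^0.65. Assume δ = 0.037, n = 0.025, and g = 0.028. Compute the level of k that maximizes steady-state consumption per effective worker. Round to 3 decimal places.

The effective depreciation rate is n + g + δ = 0.025 + 0.028 + 0.037 = 0.09.
At the golden rule the marginal product of capital equals n+g+δ: 0.35·k^(0.35−1) = 0.09. Solving, k_gold = (0.35/0.09)^(1/0.65) ≈ 8.0802.

k_gold ≈ 8.080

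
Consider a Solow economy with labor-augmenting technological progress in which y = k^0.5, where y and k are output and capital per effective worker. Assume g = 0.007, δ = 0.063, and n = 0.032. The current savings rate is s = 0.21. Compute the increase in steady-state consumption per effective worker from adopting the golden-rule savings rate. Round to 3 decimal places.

Capital per effective worker breaks even when investment replaces (n + g + δ)·k; here n + g + δ = 0.102.
Current steady state (s = 0.21): k* = (0.21/0.102)^(1/0.5) ≈ 4.2388, y* = 4.2388^0.5 ≈ 2.0588, c* = (1−0.21)·2.0588 ≈ 1.6265.
Setting f'(k) = n+g+δ gives 0.5·k^(0.5−1) = 0.102, hence k_gold = (0.5/0.102)^(1/0.5) ≈ 24.0292.
y_gold = 24.0292^0.5 ≈ 4.9020, c_gold = y_gold − 0.102·k_gold ≈ 2.4510.
Gain: Δc = 2.4510 − 1.6265 ≈ 0.8245.

Δc ≈ 0.825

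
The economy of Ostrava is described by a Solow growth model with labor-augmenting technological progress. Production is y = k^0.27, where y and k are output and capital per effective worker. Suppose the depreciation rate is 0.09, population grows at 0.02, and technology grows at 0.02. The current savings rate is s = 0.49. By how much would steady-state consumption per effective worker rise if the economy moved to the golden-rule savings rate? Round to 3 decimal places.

n + g + δ = 0.02 + 0.02 + 0.09 = 0.13.
Current steady state (s = 0.49): k* = (0.49/0.13)^(1/0.73) ≈ 6.1573, y* = 6.1573^0.27 ≈ 1.6336, c* = (1−0.49)·1.6336 ≈ 0.8331.
At the golden rule the marginal product of capital equals n+g+δ: 0.27·k^(0.27−1) = 0.13. Solving, k_gold = (0.27/0.13)^(1/0.73) ≈ 2.7216.
y_gold = 2.7216^0.27 ≈ 1.3104, c_gold = y_gold − 0.13·k_gold ≈ 0.9566.
Gain: Δc = 0.9566 − 0.8331 ≈ 0.1235.

Δc ≈ 0.123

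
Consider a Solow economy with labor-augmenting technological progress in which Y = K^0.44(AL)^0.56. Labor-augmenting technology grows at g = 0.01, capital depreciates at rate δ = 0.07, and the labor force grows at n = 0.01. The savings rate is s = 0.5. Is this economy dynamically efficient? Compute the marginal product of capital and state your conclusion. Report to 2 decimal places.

Capital per effective worker breaks even when investment replaces (n + g + δ)·k; here n + g + δ = 0.09.
Steady-state k*: s·k^0.44 = 0.09·k gives k* = (0.5/0.09)^(1/0.56) ≈ 21.3732.
MPK = 0.44·21.3732^(-0.56) ≈ 0.0792.
MPK < n+g+δ = 0.09, so the economy is dynamically inefficient (over-saving).

dynamically inefficient; MPK ≈ 0.08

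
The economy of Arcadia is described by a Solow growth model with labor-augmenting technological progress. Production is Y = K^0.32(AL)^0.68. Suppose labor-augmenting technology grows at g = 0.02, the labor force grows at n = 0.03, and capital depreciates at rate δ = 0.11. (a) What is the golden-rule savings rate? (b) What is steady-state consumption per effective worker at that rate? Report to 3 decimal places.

(a) s_gold = 0.320; (b) c_gold ≈ 0.942

The effective depreciation rate is n + g + δ = 0.03 + 0.02 + 0.11 = 0.16.
For Cobb-Douglas, s_gold equals capital's share: s_gold = 0.32.
At the golden rule the marginal product of capital equals n+g+δ: 0.32·k^(0.32−1) = 0.16. Solving, k_gold = (0.32/0.16)^(1/0.68) ≈ 2.7713.
y_gold = 2.7713^0.32 ≈ 1.3857; c_gold = (1−0.32)·y_gold ≈ 0.9423.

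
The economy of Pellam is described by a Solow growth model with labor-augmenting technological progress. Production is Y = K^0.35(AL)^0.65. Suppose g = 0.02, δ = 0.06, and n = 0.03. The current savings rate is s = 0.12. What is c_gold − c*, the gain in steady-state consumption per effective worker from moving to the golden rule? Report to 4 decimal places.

n + g + δ = 0.03 + 0.02 + 0.06 = 0.11.
Current steady state (s = 0.12): k* = (0.12/0.11)^(1/0.65) ≈ 1.1432, y* = 1.1432^0.35 ≈ 1.0480, c* = (1−0.12)·1.0480 ≈ 0.9222.
Golden rule sets MPK = n+g+δ: 0.35·k^(0.35−1) = 0.11, so k_gold = (0.35/0.11)^(1/0.65) ≈ 5.9340.
y_gold = 5.9340^0.35 ≈ 1.8650, c_gold = y_gold − 0.11·k_gold ≈ 1.2122.
Gain: Δc = 1.2122 − 0.9222 ≈ 0.2900.

Δc ≈ 0.2900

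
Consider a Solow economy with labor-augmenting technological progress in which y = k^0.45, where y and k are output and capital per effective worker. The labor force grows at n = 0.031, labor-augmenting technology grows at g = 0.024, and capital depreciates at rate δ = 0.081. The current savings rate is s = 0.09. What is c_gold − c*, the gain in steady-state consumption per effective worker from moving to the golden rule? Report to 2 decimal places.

Δc ≈ 0.81

n + g + δ = 0.031 + 0.024 + 0.081 = 0.136.
Current steady state (s = 0.09): k* = (0.09/0.136)^(1/0.55) ≈ 0.4721, y* = 0.4721^0.45 ≈ 0.7134, c* = (1−0.09)·0.7134 ≈ 0.6491.
Golden rule sets MPK = n+g+δ: 0.45·k^(0.45−1) = 0.136, so k_gold = (0.45/0.136)^(1/0.55) ≈ 8.8077.
y_gold = 8.8077^0.45 ≈ 2.6619, c_gold = y_gold − 0.136·k_gold ≈ 1.4640.
Gain: Δc = 1.4640 − 0.6491 ≈ 0.8149.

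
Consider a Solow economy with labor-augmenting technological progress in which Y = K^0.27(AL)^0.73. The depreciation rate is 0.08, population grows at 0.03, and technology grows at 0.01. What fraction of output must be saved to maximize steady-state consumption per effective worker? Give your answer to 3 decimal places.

s_gold = 0.270

Break-even investment rate: n + g + δ = 0.03 + 0.01 + 0.08 = 0.12.
At the golden rule MPK = n+g+δ, and in any Cobb-Douglas steady state s = (n+g+δ)·k/y = MPK·k/y = capital's share 0.27.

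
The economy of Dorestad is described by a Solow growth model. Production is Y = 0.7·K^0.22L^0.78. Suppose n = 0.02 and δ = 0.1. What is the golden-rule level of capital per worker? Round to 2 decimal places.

n + δ = 0.02 + 0.1 = 0.12.
Golden rule sets MPK = n+δ: 0.22·0.7·k^(0.22−1) = 0.12, so k_gold = (0.22·0.7/0.12)^(1/0.78) ≈ 1.3769.

k_gold ≈ 1.38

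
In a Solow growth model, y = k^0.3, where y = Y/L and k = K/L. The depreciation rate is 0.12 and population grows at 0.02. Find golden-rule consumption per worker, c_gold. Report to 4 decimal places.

c_gold ≈ 0.9704

Capital per worker breaks even when investment replaces (n + δ)·k; here n + δ = 0.14.
Setting f'(k) = n+δ gives 0.3·k^(0.3−1) = 0.14, hence k_gold = (0.3/0.14)^(1/0.7) ≈ 2.9706.
y_gold = 2.9706^0.3 ≈ 1.3863.
c_gold = y_gold − (n+δ)·k_gold = 1.3863 − 0.14·2.9706 ≈ 0.9704.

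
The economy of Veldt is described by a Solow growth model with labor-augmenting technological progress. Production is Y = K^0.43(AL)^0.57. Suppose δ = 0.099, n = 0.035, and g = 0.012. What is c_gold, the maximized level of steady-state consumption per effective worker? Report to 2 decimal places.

c_gold ≈ 1.29

Capital per effective worker breaks even when investment replaces (n + g + δ)·k; here n + g + δ = 0.146.
Maximizing c = f(k) − (n+g+δ)·k gives f'(k) = n+g+δ, i.e. 0.43·k^(0.43−1) = 0.146, so k_gold = (0.43/0.146)^(1/0.57) ≈ 6.6529.
y_gold = 6.6529^0.43 ≈ 2.2589.
c_gold = y_gold − (n+g+δ)·k_gold = 2.2589 − 0.146·6.6529 ≈ 1.2876.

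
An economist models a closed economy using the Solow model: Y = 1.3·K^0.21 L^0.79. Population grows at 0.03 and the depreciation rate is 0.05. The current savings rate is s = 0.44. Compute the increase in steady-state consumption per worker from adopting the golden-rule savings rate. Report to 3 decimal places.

n + δ = 0.03 + 0.05 = 0.08.
Current steady state (s = 0.44): k* = (0.44·1.3/0.08)^(1/0.79) ≈ 12.0615, y* = 1.3·12.0615^0.21 ≈ 2.1930, c* = (1−0.44)·2.1930 ≈ 1.2281.
At the golden rule the marginal product of capital equals n+δ: 0.21·1.3·k^(0.21−1) = 0.08. Solving, k_gold = (0.21·1.3/0.08)^(1/0.79) ≈ 4.7291.
y_gold = 1.3·4.7291^0.21 ≈ 1.8015, c_gold = y_gold − 0.08·k_gold ≈ 1.4232.
Gain: Δc = 1.4232 − 1.2281 ≈ 0.1951.

Δc ≈ 0.195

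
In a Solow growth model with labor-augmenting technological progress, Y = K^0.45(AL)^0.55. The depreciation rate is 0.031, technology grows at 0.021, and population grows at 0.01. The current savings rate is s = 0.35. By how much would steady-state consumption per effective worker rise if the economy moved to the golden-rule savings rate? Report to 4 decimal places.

Δc ≈ 0.1053

The effective depreciation rate is n + g + δ = 0.01 + 0.021 + 0.031 = 0.062.
Current steady state (s = 0.35): k* = (0.35/0.062)^(1/0.55) ≈ 23.2640, y* = 23.2640^0.45 ≈ 4.1211, c* = (1−0.35)·4.1211 ≈ 2.6787.
Maximizing c = f(k) − (n+g+δ)·k gives f'(k) = n+g+δ, i.e. 0.45·k^(0.45−1) = 0.062, so k_gold = (0.45/0.062)^(1/0.55) ≈ 36.7391.
y_gold = 36.7391^0.45 ≈ 5.0618, c_gold = y_gold − 0.062·k_gold ≈ 2.7840.
Gain: Δc = 2.7840 − 2.6787 ≈ 0.1053.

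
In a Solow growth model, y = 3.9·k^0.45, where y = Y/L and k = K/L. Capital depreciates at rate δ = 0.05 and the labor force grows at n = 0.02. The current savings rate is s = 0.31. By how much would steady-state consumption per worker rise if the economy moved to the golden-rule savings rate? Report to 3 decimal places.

Δc ≈ 2.250

The effective depreciation rate is n + δ = 0.02 + 0.05 = 0.07.
Current steady state (s = 0.31): k* = (0.31·3.9/0.07)^(1/0.55) ≈ 177.7001, y* = 3.9·177.7001^0.45 ≈ 40.1258, c* = (1−0.31)·40.1258 ≈ 27.6868.
Setting f'(k) = n+δ gives 0.45·3.9·k^(0.45−1) = 0.07, hence k_gold = (0.45·3.9/0.07)^(1/0.55) ≈ 349.9145.
y_gold = 3.9·349.9145^0.45 ≈ 54.4311, c_gold = y_gold − 0.07·k_gold ≈ 29.9371.
Gain: Δc = 29.9371 − 27.6868 ≈ 2.2503.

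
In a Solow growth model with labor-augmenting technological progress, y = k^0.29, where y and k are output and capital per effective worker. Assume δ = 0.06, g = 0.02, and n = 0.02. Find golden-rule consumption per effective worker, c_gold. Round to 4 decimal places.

c_gold ≈ 1.0968

n + g + δ = 0.02 + 0.02 + 0.06 = 0.1.
Golden rule sets MPK = n+g+δ: 0.29·k^(0.29−1) = 0.1, so k_gold = (0.29/0.1)^(1/0.71) ≈ 4.4799.
y_gold = 4.4799^0.29 ≈ 1.5448.
c_gold = y_gold − (n+g+δ)·k_gold = 1.5448 − 0.1·4.4799 ≈ 1.0968.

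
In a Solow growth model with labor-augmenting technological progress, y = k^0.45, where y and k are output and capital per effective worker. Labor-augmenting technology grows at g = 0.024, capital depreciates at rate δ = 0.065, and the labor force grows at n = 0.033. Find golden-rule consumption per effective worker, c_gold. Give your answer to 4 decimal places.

c_gold ≈ 1.6001

n + g + δ = 0.033 + 0.024 + 0.065 = 0.122.
Golden rule sets MPK = n+g+δ: 0.45·k^(0.45−1) = 0.122, so k_gold = (0.45/0.122)^(1/0.55) ≈ 10.7310.
y_gold = 10.7310^0.45 ≈ 2.9093.
c_gold = y_gold − (n+g+δ)·k_gold = 2.9093 − 0.122·10.7310 ≈ 1.6001.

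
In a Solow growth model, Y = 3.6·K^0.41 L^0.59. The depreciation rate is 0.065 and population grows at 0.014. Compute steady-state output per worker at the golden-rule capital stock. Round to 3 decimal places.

Break-even investment rate: n + δ = 0.014 + 0.065 = 0.079.
Maximizing c = f(k) − (n+δ)·k gives f'(k) = n+δ, i.e. 0.41·3.6·k^(0.41−1) = 0.079, so k_gold = (0.41·3.6/0.079)^(1/0.59) ≈ 142.8946.
Output: y_gold = 3.6·k_gold^0.41 = 3.6·142.8946^0.41 ≈ 27.5333.

y_gold ≈ 27.533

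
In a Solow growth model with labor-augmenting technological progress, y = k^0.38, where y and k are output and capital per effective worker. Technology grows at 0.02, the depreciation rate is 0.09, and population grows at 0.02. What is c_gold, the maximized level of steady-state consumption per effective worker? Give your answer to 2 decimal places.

n + g + δ = 0.02 + 0.02 + 0.09 = 0.13.
Golden rule sets MPK = n+g+δ: 0.38·k^(0.38−1) = 0.13, so k_gold = (0.38/0.13)^(1/0.62) ≈ 5.6410.
y_gold = 5.6410^0.38 ≈ 1.9298.
c_gold = y_gold − (n+g+δ)·k_gold = 1.9298 − 0.13·5.6410 ≈ 1.1965.

c_gold ≈ 1.20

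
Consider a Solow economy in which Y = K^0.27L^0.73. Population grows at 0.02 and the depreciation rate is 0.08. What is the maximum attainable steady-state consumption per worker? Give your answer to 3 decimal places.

c_gold ≈ 1.054

The effective depreciation rate is n + δ = 0.02 + 0.08 = 0.1.
Setting f'(k) = n+δ gives 0.27·k^(0.27−1) = 0.1, hence k_gold = (0.27/0.1)^(1/0.73) ≈ 3.8986.
y_gold = 3.8986^0.27 ≈ 1.4439.
c_gold = y_gold − (n+δ)·k_gold = 1.4439 − 0.1·3.8986 ≈ 1.0541.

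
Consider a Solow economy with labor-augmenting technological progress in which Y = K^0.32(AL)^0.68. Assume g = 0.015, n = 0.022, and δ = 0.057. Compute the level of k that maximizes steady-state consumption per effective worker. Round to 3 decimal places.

k_gold ≈ 6.059

Break-even investment rate: n + g + δ = 0.022 + 0.015 + 0.057 = 0.094.
Setting f'(k) = n+g+δ gives 0.32·k^(0.32−1) = 0.094, hence k_gold = (0.32/0.094)^(1/0.68) ≈ 6.0588.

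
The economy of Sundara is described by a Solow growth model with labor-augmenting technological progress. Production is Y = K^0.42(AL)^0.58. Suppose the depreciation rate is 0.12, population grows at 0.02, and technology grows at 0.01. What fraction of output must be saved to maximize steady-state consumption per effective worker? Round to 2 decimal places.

Break-even investment rate: n + g + δ = 0.02 + 0.01 + 0.12 = 0.15.
At the golden rule MPK = n+g+δ, and in any Cobb-Douglas steady state s = (n+g+δ)·k/y = MPK·k/y = capital's share 0.42.

s_gold = 0.42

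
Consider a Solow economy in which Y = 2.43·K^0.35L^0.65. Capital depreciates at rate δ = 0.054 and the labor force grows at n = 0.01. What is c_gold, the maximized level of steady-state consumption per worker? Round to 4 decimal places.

Break-even investment rate: n + δ = 0.01 + 0.054 = 0.064.
At the golden rule the marginal product of capital equals n+δ: 0.35·2.43·k^(0.35−1) = 0.064. Solving, k_gold = (0.35·2.43/0.064)^(1/0.65) ≈ 53.5122.
y_gold = 2.43·53.5122^0.35 ≈ 9.7851.
c_gold = y_gold − (n+δ)·k_gold = 9.7851 − 0.064·53.5122 ≈ 6.3603.

c_gold ≈ 6.3603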